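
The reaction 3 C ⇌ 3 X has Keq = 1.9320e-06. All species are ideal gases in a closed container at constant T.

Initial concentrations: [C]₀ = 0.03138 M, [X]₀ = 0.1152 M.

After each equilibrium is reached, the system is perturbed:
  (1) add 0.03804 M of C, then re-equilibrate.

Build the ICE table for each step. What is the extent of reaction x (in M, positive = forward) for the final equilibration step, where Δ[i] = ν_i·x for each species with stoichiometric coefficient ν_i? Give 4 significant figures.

x = 1.5598e-04 M

Q₀ = 49.48 vs Keq = 1.9320e-06 ⇒ Q>K, reverse
Step 1:
                   C          X
  init       0.03138     0.1152
  Δ           0.1134    -0.1134
  eq          0.1448   0.001803
  solve Keq expr → x = -0.0378; check Q = 1.9320e-06
Then add 0.03804 M of C.
Step 2:
                   C          X
  init        0.1828   0.001803
  Δ       -4.6795e-04 4.6795e-04
  eq          0.1823   0.002271
  solve Keq expr → x = 1.5598e-04; check Q = 1.9320e-06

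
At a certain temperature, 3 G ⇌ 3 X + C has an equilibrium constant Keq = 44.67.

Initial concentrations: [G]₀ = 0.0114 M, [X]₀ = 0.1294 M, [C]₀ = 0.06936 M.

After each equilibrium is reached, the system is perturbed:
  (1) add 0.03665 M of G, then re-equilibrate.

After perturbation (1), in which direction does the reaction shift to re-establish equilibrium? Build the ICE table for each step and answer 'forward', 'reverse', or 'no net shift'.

Direction: forward

Q₀ = 101.4 vs Keq = 44.67 ⇒ Q>K, reverse
Step 1:
                    G           X           C
  Initial      0.0114      0.1294     0.06936
  Change     0.003146   -0.003146   -0.001049
  Equil       0.01455      0.1263     0.06831
  solve Keq expr → x = -0.001049; check Q = 44.67
Then add 0.03665 M of G.
Step 2:
                    G           X           C
  Initial      0.0512      0.1263     0.06831
  Change     -0.03205     0.03205     0.01068
  Equil       0.01914      0.1583       0.079
  solve Keq expr → x = 0.01068; check Q = 44.67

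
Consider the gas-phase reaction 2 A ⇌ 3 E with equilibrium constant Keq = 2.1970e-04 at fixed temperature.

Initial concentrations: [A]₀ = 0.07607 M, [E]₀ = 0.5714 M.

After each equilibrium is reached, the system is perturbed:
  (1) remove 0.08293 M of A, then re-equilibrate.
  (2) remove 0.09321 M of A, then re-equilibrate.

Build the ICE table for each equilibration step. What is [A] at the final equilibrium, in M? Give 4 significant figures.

Q₀ = 32.24 vs Keq = 2.1970e-04 ⇒ Q>K, reverse
Step 1:
                  A         E
  Initial   0.07607    0.5714
  Change     0.3579   -0.5368
  Equil      0.4339   0.03459
  solve Keq expr → x = -0.1789; check Q = 2.1970e-04
Then remove 0.08293 M of A.
Step 2:
                  A         E
  Initial     0.351   0.03459
  Change   0.002929 -0.004393
  Equil      0.3539   0.03019
  solve Keq expr → x = -0.001464; check Q = 2.1970e-04
Then remove 0.09321 M of A.
Step 3:
                  A         E
  Initial    0.2607   0.03019
  Change   0.003561 -0.005342
  Equil      0.2643   0.02485
  solve Keq expr → x = -0.001781; check Q = 2.1970e-04

[A]_eq = 0.2643 M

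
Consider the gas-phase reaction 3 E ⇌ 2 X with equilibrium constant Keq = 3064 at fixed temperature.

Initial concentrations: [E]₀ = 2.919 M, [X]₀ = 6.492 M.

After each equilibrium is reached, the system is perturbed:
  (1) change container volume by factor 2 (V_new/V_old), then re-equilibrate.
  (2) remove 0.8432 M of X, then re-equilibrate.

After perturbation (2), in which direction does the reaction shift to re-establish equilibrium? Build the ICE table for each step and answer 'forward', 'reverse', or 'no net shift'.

Direction: forward

Q₀ = 1.695 vs Keq = 3064 ⇒ Q<K, forward
Step 1:
                    E           X
  init          2.919       6.492
  Δ            -2.638       1.759
  eq           0.2811       8.251
  solve Keq expr → x = 0.8793; check Q = 3064
Then change container volume by factor 2 (V_new/V_old).
Step 2:
                    E           X
  init         0.1406       4.125
  Δ           0.03585     -0.0239
  eq           0.1764       4.101
  solve Keq expr → x = -0.01195; check Q = 3064
Then remove 0.8432 M of X.
Step 3:
                    E           X
  init         0.1764       3.258
  Δ          -0.02459     0.01639
  eq           0.1518       3.275
  solve Keq expr → x = 0.008195; check Q = 3064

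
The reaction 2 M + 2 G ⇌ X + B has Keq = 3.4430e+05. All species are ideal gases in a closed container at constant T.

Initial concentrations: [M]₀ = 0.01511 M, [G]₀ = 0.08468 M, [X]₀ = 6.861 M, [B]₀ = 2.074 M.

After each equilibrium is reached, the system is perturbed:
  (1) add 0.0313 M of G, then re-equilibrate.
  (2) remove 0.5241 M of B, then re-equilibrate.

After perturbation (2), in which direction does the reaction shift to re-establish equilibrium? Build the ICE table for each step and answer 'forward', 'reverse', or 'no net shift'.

Q₀ = 8.6917e+06 vs Keq = 3.4430e+05 ⇒ Q>K, reverse
Step 1:
                  M         G         X         B
  init      0.01511   0.08468     6.861     2.074
  Δ         0.03729   0.03729  -0.01864  -0.01864
  eq         0.0524     0.122     6.842     2.055
  solve Keq expr → x = -0.01864; check Q = 3.4430e+05
Then add 0.0313 M of G.
Step 2:
                  M         G         X         B
  init       0.0524    0.1533     6.842     2.055
  Δ       -0.008266 -0.008266  0.004133  0.004133
  eq        0.04413     0.145     6.846     2.059
  solve Keq expr → x = 0.004133; check Q = 3.4430e+05
Then remove 0.5241 M of B.
Step 3:
                  M         G         X         B
  init      0.04413     0.145     6.846     1.535
  Δ       -0.004711 -0.004711  0.002355  0.002355
  eq        0.03942    0.1403     6.849     1.538
  solve Keq expr → x = 0.002355; check Q = 3.4430e+05

Direction: forward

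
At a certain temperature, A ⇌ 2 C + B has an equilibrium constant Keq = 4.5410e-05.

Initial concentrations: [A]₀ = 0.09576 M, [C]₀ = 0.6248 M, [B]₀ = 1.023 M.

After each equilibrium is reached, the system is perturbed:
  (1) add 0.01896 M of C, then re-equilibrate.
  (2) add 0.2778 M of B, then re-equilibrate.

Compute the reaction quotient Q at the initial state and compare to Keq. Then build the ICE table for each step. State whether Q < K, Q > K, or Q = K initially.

Q₀ = 4.17 vs Keq = 4.5410e-05 ⇒ Q>K, reverse
Step 1:
                   A          C          B
  I          0.09576     0.6248      1.023
  C           0.3099    -0.6197    -0.3099
  E           0.4056   0.005082     0.7131
  solve Keq expr → x = -0.3099; check Q = 4.5410e-05
Then add 0.01896 M of C.
Step 2:
                   A          C          B
  I           0.4056    0.02404     0.7131
  C         0.009433   -0.01887  -0.009433
  E           0.4151   0.005175     0.7037
  solve Keq expr → x = -0.009433; check Q = 4.5410e-05
Then add 0.2778 M of B.
Step 3:
                   A          C          B
  I           0.4151   0.005175     0.9815
  C       3.9510e-04 -7.9020e-04 -3.9510e-04
  E           0.4154   0.004385     0.9811
  solve Keq expr → x = -3.9510e-04; check Q = 4.5410e-05

Q₀ = 4.17; Q > K (proceeds reverse)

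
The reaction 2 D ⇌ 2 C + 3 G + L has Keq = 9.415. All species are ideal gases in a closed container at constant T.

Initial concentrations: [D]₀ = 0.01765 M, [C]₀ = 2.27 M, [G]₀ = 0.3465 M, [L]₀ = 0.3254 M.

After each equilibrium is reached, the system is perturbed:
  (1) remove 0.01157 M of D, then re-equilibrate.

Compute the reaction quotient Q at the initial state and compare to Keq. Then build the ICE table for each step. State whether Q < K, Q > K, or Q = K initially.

Q₀ = 223.9; Q > K (proceeds reverse)

Q₀ = 223.9 vs Keq = 9.415 ⇒ Q>K, reverse
Step 1:
                  D         C         G         L
  I         0.01765      2.27    0.3465    0.3254
  C         0.04253  -0.04253  -0.06379  -0.02126
  E         0.06018     2.227    0.2827    0.3041
  solve Keq expr → x = -0.02126; check Q = 9.415
Then remove 0.01157 M of D.
Step 2:
                  D         C         G         L
  I         0.04861     2.227    0.2827    0.3041
  C        0.007483 -0.007483  -0.01122 -0.003742
  E         0.05609      2.22    0.2715    0.3004
  solve Keq expr → x = -0.003742; check Q = 9.415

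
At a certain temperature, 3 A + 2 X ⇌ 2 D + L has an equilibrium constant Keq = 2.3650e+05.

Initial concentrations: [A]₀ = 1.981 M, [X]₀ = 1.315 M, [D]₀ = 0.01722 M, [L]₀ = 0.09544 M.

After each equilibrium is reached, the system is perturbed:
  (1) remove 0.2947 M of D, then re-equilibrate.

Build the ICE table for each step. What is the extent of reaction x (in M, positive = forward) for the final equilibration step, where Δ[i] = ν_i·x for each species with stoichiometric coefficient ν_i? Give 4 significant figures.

Q₀ = 2.1052e-06 vs Keq = 2.3650e+05 ⇒ Q<K, forward
Step 1:
                    A           X           D           L
  init          1.981       1.315     0.01722     0.09544
  Δ            -1.876       -1.25        1.25      0.6252
  eq           0.1054     0.06463       1.268      0.7206
  solve Keq expr → x = 0.6252; check Q = 2.3650e+05
Then remove 0.2947 M of D.
Step 2:
                    A           X           D           L
  init         0.1054     0.06463      0.9729      0.7206
  Δ         -0.009898   -0.006598    0.006598    0.003299
  eq          0.09554     0.05803      0.9795      0.7239
  solve Keq expr → x = 0.003299; check Q = 2.3650e+05

x = 0.003299 M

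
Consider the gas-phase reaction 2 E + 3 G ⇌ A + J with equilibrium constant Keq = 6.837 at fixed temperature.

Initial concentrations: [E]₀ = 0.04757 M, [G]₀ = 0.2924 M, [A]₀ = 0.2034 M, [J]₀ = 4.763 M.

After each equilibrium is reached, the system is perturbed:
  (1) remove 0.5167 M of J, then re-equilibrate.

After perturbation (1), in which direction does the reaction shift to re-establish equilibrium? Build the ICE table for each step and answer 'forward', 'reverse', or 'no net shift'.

Q₀ = 1.7125e+04 vs Keq = 6.837 ⇒ Q>K, reverse
Step 1:
                  E         G         A         J
  Initial   0.04757    0.2924    0.2034     4.763
  Change     0.2849    0.4273   -0.1424   -0.1424
  Equil      0.3324    0.7197   0.06096     4.621
  solve Keq expr → x = -0.1424; check Q = 6.837
Then remove 0.5167 M of J.
Step 2:
                  E         G         A         J
  Initial    0.3324    0.7197   0.06096     4.104
  Change  -0.005786  -0.00868  0.002893  0.002893
  Equil      0.3267     0.711   0.06386     4.107
  solve Keq expr → x = 0.002893; check Q = 6.837

Direction: forward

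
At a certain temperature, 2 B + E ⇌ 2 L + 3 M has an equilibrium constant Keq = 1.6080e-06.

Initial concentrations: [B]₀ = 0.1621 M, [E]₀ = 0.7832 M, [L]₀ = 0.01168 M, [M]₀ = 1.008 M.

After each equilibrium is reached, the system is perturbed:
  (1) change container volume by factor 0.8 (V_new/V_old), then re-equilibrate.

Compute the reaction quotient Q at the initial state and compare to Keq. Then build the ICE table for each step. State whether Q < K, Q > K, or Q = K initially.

Q₀ = 0.006789; Q > K (proceeds reverse)

Q₀ = 0.006789 vs Keq = 1.6080e-06 ⇒ Q>K, reverse
Step 1:
                  B         E         L         M
  I          0.1621    0.7832   0.01168     1.008
  C         0.01148  0.005741  -0.01148  -0.01722
  E          0.1736    0.7889 1.9825e-04    0.9908
  solve Keq expr → x = -0.005741; check Q = 1.6080e-06
Then change container volume by factor 0.8 (V_new/V_old).
Step 2:
                  B         E         L         M
  I           0.217    0.9862 2.4781e-04     1.238
  C       4.9496e-05 2.4748e-05 -4.9496e-05 -7.4244e-05
  E           0.217    0.9862 1.9831e-04     1.238
  solve Keq expr → x = -2.4748e-05; check Q = 1.6080e-06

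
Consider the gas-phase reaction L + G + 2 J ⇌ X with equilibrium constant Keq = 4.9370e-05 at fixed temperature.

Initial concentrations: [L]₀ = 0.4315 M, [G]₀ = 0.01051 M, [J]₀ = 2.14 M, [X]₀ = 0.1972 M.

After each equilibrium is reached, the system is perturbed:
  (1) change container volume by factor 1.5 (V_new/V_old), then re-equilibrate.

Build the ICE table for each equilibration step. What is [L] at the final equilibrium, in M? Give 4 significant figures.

[L]_eq = 0.4191 M

Q₀ = 9.495 vs Keq = 4.9370e-05 ⇒ Q>K, reverse
Step 1:
                    L           G           J           X
  Initial      0.4315     0.01051        2.14      0.1972
  Change       0.1972      0.1972      0.3943     -0.1972
  Equil        0.6287      0.2077       2.534  4.1397e-05
  solve Keq expr → x = -0.1972; check Q = 4.9370e-05
Then change container volume by factor 1.5 (V_new/V_old).
Step 2:
                    L           G           J           X
  Initial      0.4191      0.1384        1.69  2.7598e-05
  Change   1.9419e-05  1.9419e-05  3.8838e-05 -1.9419e-05
  Equil        0.4191      0.1385        1.69  8.1791e-06
  solve Keq expr → x = -1.9419e-05; check Q = 4.9370e-05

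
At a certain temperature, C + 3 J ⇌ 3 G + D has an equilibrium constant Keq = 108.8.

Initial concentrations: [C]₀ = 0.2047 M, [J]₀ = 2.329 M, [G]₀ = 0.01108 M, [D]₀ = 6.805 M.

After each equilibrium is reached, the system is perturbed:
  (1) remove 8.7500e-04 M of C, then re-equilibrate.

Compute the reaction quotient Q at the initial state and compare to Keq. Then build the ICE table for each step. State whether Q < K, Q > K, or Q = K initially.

Q₀ = 3.5795e-06; Q < K (proceeds forward)

Q₀ = 3.5795e-06 vs Keq = 108.8 ⇒ Q<K, forward
Step 1:
                  C         J         G         D
  Initial    0.2047     2.329   0.01108     6.805
  Change    -0.2018   -0.6053    0.6053    0.2018
  Equil    0.002944     1.724    0.6163     7.007
  solve Keq expr → x = 0.2018; check Q = 108.8
Then remove 8.7500e-04 M of C.
Step 2:
                  C         J         G         D
  Initial  0.002069     1.724    0.6163     7.007
  Change  8.2674e-04   0.00248  -0.00248 -8.2674e-04
  Equil    0.002896     1.726    0.6139     7.006
  solve Keq expr → x = -8.2674e-04; check Q = 108.8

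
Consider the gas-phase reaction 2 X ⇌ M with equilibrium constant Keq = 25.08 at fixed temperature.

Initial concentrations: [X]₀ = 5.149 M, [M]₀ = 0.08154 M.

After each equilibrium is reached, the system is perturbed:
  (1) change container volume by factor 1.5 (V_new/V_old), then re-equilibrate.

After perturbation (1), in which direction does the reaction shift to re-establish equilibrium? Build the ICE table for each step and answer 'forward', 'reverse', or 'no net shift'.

Direction: reverse

Q₀ = 0.003076 vs Keq = 25.08 ⇒ Q<K, forward
Step 1:
                    X           M
  I             5.149     0.08154
  C            -4.833       2.417
  E            0.3156       2.498
  solve Keq expr → x = 2.417; check Q = 25.08
Then change container volume by factor 1.5 (V_new/V_old).
Step 2:
                    X           M
  I            0.2104       1.665
  C           0.04552    -0.02276
  E            0.2559       1.643
  solve Keq expr → x = -0.02276; check Q = 25.08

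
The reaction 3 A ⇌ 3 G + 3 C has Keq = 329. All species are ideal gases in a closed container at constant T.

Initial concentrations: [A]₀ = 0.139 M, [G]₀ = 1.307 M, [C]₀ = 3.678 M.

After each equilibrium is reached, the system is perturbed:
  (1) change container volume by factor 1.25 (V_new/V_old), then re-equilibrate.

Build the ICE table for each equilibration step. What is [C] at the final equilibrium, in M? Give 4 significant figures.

Q₀ = 4.1364e+04 vs Keq = 329 ⇒ Q>K, reverse
Step 1:
                  A         G         C
  Initial     0.139     1.307     3.678
  Change      0.333    -0.333    -0.333
  Equil       0.472     0.974     3.345
  solve Keq expr → x = -0.111; check Q = 329
Then change container volume by factor 1.25 (V_new/V_old).
Step 2:
                  A         G         C
  Initial    0.3776    0.7792     2.676
  Change   -0.05008   0.05008   0.05008
  Equil      0.3275    0.8293     2.726
  solve Keq expr → x = 0.01669; check Q = 329

[C]_eq = 2.726 M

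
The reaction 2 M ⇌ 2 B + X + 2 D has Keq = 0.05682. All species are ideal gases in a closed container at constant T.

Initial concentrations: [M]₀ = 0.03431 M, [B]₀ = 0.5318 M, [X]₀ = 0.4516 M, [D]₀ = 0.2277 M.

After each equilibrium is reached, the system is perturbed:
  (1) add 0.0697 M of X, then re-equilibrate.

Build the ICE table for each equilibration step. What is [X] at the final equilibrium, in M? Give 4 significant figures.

Q₀ = 5.625 vs Keq = 0.05682 ⇒ Q>K, reverse
Step 1:
                  M         B         X         D
  init      0.03431    0.5318    0.4516    0.2277
  Δ          0.1048   -0.1048   -0.0524   -0.1048
  eq         0.1391     0.427    0.3992    0.1229
  solve Keq expr → x = -0.0524; check Q = 0.05682
Then add 0.0697 M of X.
Step 2:
                  M         B         X         D
  init       0.1391     0.427    0.4689    0.1229
  Δ        0.004409 -0.004409 -0.002204 -0.004409
  eq         0.1435    0.4226    0.4667    0.1185
  solve Keq expr → x = -0.002204; check Q = 0.05682

[X]_eq = 0.4667 M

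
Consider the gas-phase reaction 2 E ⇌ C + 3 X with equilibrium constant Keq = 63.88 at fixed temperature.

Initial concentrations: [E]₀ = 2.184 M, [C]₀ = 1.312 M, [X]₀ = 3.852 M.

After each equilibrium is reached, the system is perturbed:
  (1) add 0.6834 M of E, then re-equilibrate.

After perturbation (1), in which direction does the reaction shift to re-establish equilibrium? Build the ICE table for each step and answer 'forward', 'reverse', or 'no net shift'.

Direction: forward

Q₀ = 15.72 vs Keq = 63.88 ⇒ Q<K, forward
Step 1:
                   E          C          X
  Initial      2.184      1.312      3.852
  Change     -0.5697     0.2848     0.8545
  Equil        1.614      1.597      4.706
  solve Keq expr → x = 0.2848; check Q = 63.88
Then add 0.6834 M of E.
Step 2:
                   E          C          X
  Initial      2.298      1.597      4.706
  Change     -0.3289     0.1644     0.4933
  Equil        1.969      1.761        5.2
  solve Keq expr → x = 0.1644; check Q = 63.88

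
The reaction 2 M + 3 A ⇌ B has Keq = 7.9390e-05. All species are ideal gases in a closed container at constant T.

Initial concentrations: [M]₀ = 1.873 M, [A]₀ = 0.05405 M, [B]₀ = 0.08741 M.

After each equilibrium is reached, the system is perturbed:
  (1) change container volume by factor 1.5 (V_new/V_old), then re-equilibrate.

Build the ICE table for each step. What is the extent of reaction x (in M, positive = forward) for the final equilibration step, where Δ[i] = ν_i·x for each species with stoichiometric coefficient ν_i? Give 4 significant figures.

x = -5.6329e-06 M

Q₀ = 157.8 vs Keq = 7.9390e-05 ⇒ Q>K, reverse
Step 1:
                    M           A           B
  init          1.873     0.05405     0.08741
  Δ            0.1748      0.2622     -0.0874
  eq            2.048      0.3162  1.0530e-05
  solve Keq expr → x = -0.0874; check Q = 7.9390e-05
Then change container volume by factor 1.5 (V_new/V_old).
Step 2:
                    M           A           B
  init          1.365      0.2108  7.0200e-06
  Δ        1.1266e-05  1.6899e-05 -5.6329e-06
  eq            1.365      0.2108  1.3870e-06
  solve Keq expr → x = -5.6329e-06; check Q = 7.9390e-05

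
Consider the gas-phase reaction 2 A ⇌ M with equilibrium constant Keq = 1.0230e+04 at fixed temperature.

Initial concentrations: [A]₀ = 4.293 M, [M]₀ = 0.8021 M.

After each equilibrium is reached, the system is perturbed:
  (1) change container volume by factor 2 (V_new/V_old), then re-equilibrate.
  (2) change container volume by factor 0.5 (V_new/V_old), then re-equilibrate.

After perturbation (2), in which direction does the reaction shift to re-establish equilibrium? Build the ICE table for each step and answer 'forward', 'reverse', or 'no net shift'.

Direction: forward

Q₀ = 0.04352 vs Keq = 1.0230e+04 ⇒ Q<K, forward
Step 1:
                   A          M
  init         4.293     0.8021
  Δ           -4.276      2.138
  eq         0.01695       2.94
  solve Keq expr → x = 2.138; check Q = 1.0230e+04
Then change container volume by factor 2 (V_new/V_old).
Step 2:
                   A          M
  init      0.008476       1.47
  Δ         0.003504  -0.001752
  eq         0.01198      1.468
  solve Keq expr → x = -0.001752; check Q = 1.0230e+04
Then change container volume by factor 0.5 (V_new/V_old).
Step 3:
                   A          M
  init       0.02396      2.937
  Δ        -0.007008   0.003504
  eq         0.01695       2.94
  solve Keq expr → x = 0.003504; check Q = 1.0230e+04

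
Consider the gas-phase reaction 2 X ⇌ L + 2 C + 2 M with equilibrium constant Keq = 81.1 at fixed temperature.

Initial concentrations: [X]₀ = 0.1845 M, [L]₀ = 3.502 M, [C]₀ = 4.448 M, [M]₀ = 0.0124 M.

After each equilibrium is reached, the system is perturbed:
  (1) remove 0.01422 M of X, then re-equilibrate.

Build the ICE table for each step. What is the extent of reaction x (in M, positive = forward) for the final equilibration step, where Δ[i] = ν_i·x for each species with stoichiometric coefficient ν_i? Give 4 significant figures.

Q₀ = 0.313 vs Keq = 81.1 ⇒ Q<K, forward
Step 1:
                   X          L          C          M
  I           0.1845      3.502      4.448     0.0124
  C         -0.08864    0.04432    0.08864    0.08864
  E          0.09586      3.546      4.537      0.101
  solve Keq expr → x = 0.04432; check Q = 81.1
Then remove 0.01422 M of X.
Step 2:
                   X          L          C          M
  I          0.08164      3.546      4.537      0.101
  C         0.007202  -0.003601  -0.007202  -0.007202
  E          0.08884      3.543      4.529    0.09384
  solve Keq expr → x = -0.003601; check Q = 81.1

x = -0.003601 M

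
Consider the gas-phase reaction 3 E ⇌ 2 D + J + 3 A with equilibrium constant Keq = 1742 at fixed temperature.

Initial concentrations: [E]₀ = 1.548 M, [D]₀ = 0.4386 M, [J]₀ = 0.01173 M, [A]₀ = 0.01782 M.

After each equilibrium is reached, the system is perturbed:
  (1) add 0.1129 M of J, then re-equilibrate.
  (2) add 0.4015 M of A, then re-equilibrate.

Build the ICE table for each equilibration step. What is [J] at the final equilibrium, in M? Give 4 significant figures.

[J]_eq = 0.5888 M

Q₀ = 3.4423e-09 vs Keq = 1742 ⇒ Q<K, forward
Step 1:
                    E           D           J           A
  Initial       1.548      0.4386     0.01173     0.01782
  Change        -1.43      0.9533      0.4766        1.43
  Equil        0.1181       1.392      0.4884       1.448
  solve Keq expr → x = 0.4766; check Q = 1742
Then add 0.1129 M of J.
Step 2:
                    E           D           J           A
  Initial      0.1181       1.392      0.6013       1.448
  Change     0.007367   -0.004911   -0.002456   -0.007367
  Equil        0.1255       1.387      0.5988        1.44
  solve Keq expr → x = -0.002456; check Q = 1742
Then add 0.4015 M of A.
Step 3:
                    E           D           J           A
  Initial      0.1255       1.387      0.5988       1.842
  Change      0.02997    -0.01998   -0.009991    -0.02997
  Equil        0.1555       1.367      0.5888       1.812
  solve Keq expr → x = -0.009991; check Q = 1742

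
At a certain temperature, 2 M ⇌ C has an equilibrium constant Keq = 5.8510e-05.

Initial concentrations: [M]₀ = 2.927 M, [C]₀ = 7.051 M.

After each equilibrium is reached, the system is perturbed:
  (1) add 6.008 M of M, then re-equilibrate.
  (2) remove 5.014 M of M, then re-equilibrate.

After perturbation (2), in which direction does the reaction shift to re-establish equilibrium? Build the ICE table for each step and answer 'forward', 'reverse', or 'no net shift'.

Direction: reverse

Q₀ = 0.823 vs Keq = 5.8510e-05 ⇒ Q>K, reverse
Step 1:
                    M           C
  init          2.927       7.051
  Δ             14.07      -7.034
  eq               17      0.0169
  solve Keq expr → x = -7.034; check Q = 5.8510e-05
Then add 6.008 M of M.
Step 2:
                    M           C
  init             23      0.0169
  Δ          -0.02797     0.01399
  eq            22.98     0.03089
  solve Keq expr → x = 0.01399; check Q = 5.8510e-05
Then remove 5.014 M of M.
Step 3:
                    M           C
  init          17.96     0.03089
  Δ           0.02392    -0.01196
  eq            17.99     0.01893
  solve Keq expr → x = -0.01196; check Q = 5.8510e-05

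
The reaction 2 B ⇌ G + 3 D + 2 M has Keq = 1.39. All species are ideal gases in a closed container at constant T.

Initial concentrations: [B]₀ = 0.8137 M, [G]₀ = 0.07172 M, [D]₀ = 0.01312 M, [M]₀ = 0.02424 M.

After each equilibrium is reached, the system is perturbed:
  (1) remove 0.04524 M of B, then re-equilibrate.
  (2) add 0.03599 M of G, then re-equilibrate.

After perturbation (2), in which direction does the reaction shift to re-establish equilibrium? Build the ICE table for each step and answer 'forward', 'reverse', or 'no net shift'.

Q₀ = 1.4374e-10 vs Keq = 1.39 ⇒ Q<K, forward
Step 1:
                  B         G         D         M
  init       0.8137   0.07172   0.01312   0.02424
  Δ         -0.5701     0.285    0.8551    0.5701
  eq         0.2436    0.3568    0.8683    0.5943
  solve Keq expr → x = 0.285; check Q = 1.39
Then remove 0.04524 M of B.
Step 2:
                  B         G         D         M
  init       0.1984    0.3568    0.8683    0.5943
  Δ         0.02084  -0.01042  -0.03126  -0.02084
  eq         0.2192    0.3463     0.837    0.5735
  solve Keq expr → x = -0.01042; check Q = 1.39
Then add 0.03599 M of G.
Step 3:
                  B         G         D         M
  init       0.2192    0.3823     0.837    0.5735
  Δ         0.00514  -0.00257  -0.00771  -0.00514
  eq         0.2243    0.3798    0.8293    0.5684
  solve Keq expr → x = -0.00257; check Q = 1.39

Direction: reverse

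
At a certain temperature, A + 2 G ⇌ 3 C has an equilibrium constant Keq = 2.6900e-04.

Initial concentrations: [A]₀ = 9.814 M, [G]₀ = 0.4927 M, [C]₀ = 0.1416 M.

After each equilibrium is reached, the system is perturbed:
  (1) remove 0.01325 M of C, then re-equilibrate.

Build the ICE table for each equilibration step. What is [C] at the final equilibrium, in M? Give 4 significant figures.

[C]_eq = 0.08927 M

Q₀ = 0.001192 vs Keq = 2.6900e-04 ⇒ Q>K, reverse
Step 1:
                   A          G          C
  Initial      9.814     0.4927     0.1416
  Change     0.01713    0.03425   -0.05138
  Equil        9.831      0.527    0.09022
  solve Keq expr → x = -0.01713; check Q = 2.6900e-04
Then remove 0.01325 M of C.
Step 2:
                   A          G          C
  Initial      9.831      0.527    0.07697
  Change     -0.0041    -0.0082     0.0123
  Equil        9.827     0.5188    0.08927
  solve Keq expr → x = 0.0041; check Q = 2.6900e-04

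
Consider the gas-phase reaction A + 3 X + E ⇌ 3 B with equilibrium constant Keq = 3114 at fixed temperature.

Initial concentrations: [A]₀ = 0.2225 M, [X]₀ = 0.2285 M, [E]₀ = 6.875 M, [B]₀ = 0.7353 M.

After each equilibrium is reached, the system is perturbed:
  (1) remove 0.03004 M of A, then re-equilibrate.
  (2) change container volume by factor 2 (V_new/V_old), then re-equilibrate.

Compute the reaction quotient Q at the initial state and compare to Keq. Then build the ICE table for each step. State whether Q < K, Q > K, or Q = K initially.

Q₀ = 21.78 vs Keq = 3114 ⇒ Q<K, forward
Step 1:
                    A           X           E           B
  Initial      0.2225      0.2285       6.875      0.7353
  Change     -0.05636     -0.1691    -0.05636      0.1691
  Equil        0.1661     0.05941       6.819      0.9044
  solve Keq expr → x = 0.05636; check Q = 3114
Then remove 0.03004 M of A.
Step 2:
                    A           X           E           B
  Initial      0.1361     0.05941       6.819      0.9044
  Change     0.001213    0.003638    0.001213   -0.003638
  Equil        0.1373     0.06305        6.82      0.9008
  solve Keq expr → x = -0.001213; check Q = 3114
Then change container volume by factor 2 (V_new/V_old).
Step 3:
                    A           X           E           B
  Initial     0.06865     0.03152        3.41      0.4504
  Change       0.0052      0.0156      0.0052     -0.0156
  Equil       0.07385     0.04712       3.415      0.4348
  solve Keq expr → x = -0.0052; check Q = 3114

Q₀ = 21.78; Q < K (proceeds forward)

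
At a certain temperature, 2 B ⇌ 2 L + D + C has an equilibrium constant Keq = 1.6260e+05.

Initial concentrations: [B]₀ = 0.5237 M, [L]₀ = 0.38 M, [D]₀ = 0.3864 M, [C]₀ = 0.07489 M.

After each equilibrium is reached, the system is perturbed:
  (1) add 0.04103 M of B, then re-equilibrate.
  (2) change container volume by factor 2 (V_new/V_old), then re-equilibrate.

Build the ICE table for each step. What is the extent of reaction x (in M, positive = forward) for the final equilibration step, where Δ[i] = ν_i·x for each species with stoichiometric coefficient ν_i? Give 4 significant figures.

Q₀ = 0.01524 vs Keq = 1.6260e+05 ⇒ Q<K, forward
Step 1:
                  B         L         D         C
  init       0.5237      0.38    0.3864   0.07489
  Δ         -0.5227    0.5227    0.2613    0.2613
  eq       0.001045    0.9027    0.6477    0.3362
  solve Keq expr → x = 0.2613; check Q = 1.6260e+05
Then add 0.04103 M of B.
Step 2:
                  B         L         D         C
  init      0.04207    0.9027    0.6477    0.3362
  Δ        -0.04093   0.04093   0.02047   0.02047
  eq       0.001142    0.9436    0.6682    0.3567
  solve Keq expr → x = 0.02047; check Q = 1.6260e+05
Then change container volume by factor 2 (V_new/V_old).
Step 3:
                  B         L         D         C
  init    5.7120e-04    0.4718    0.3341    0.1783
  Δ       -2.8525e-04 2.8525e-04 1.4262e-04 1.4262e-04
  eq      2.8595e-04    0.4721    0.3342    0.1785
  solve Keq expr → x = 1.4262e-04; check Q = 1.6260e+05

x = 1.4262e-04 M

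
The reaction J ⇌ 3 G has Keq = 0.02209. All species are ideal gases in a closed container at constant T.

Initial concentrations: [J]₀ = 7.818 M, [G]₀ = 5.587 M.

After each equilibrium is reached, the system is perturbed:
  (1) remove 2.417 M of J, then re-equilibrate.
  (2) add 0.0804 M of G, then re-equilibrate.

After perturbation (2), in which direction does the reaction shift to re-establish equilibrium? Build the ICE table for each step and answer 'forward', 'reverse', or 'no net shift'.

Direction: reverse

Q₀ = 22.31 vs Keq = 0.02209 ⇒ Q>K, reverse
Step 1:
                    J           G
  I             7.818       5.587
  C             1.664      -4.993
  E             9.482      0.5939
  solve Keq expr → x = -1.664; check Q = 0.02209
Then remove 2.417 M of J.
Step 2:
                    J           G
  I             7.065      0.5939
  C           0.01834    -0.05502
  E             7.084      0.5389
  solve Keq expr → x = -0.01834; check Q = 0.02209
Then add 0.0804 M of G.
Step 3:
                    J           G
  I             7.084      0.6193
  C           0.02658    -0.07973
  E              7.11      0.5395
  solve Keq expr → x = -0.02658; check Q = 0.02209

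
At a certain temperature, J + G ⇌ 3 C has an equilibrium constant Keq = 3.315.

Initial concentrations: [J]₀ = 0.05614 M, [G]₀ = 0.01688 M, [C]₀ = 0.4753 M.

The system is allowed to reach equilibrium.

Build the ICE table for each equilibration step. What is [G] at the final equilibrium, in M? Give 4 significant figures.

Q₀ = 113.3 vs Keq = 3.315 ⇒ Q>K, reverse
Step 1:
                   J          G          C
  init       0.05614    0.01688     0.4753
  Δ          0.05732    0.05732     -0.172
  eq          0.1135     0.0742     0.3033
  solve Keq expr → x = -0.05732; check Q = 3.315

[G]_eq = 0.0742 M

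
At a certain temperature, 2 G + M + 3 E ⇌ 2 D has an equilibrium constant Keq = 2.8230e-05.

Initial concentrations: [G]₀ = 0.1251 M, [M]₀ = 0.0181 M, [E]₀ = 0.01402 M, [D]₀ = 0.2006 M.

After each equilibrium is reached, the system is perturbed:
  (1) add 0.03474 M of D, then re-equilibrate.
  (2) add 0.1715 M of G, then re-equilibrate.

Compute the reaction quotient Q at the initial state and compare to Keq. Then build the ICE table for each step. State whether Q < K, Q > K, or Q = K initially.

Q₀ = 5.1550e+07; Q > K (proceeds reverse)

Q₀ = 5.1550e+07 vs Keq = 2.8230e-05 ⇒ Q>K, reverse
Step 1:
                  G         M         E         D
  init       0.1251    0.0181   0.01402    0.2006
  Δ          0.2005    0.1002    0.3007   -0.2005
  eq         0.3256    0.1183    0.3148 1.0510e-04
  solve Keq expr → x = -0.1002; check Q = 2.8230e-05
Then add 0.03474 M of D.
Step 2:
                  G         M         E         D
  init       0.3256    0.1183    0.3148   0.03485
  Δ         0.03469   0.01734   0.05203  -0.03469
  eq         0.3603    0.1357    0.3668 1.5664e-04
  solve Keq expr → x = -0.01734; check Q = 2.8230e-05
Then add 0.1715 M of G.
Step 3:
                  G         M         E         D
  init       0.5318    0.1357    0.3668 1.5664e-04
  Δ       -7.4395e-05 -3.7197e-05 -1.1159e-04 7.4395e-05
  eq         0.5317    0.1357    0.3667 2.3104e-04
  solve Keq expr → x = 3.7197e-05; check Q = 2.8230e-05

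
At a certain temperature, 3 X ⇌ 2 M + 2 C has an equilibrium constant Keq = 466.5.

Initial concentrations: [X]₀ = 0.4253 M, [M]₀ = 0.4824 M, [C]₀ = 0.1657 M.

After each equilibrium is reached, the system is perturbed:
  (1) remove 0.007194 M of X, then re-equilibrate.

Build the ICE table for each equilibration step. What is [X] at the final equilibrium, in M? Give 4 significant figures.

Q₀ = 0.08306 vs Keq = 466.5 ⇒ Q<K, forward
Step 1:
                   X          M          C
  Initial     0.4253     0.4824     0.1657
  Change     -0.3677     0.2451     0.2451
  Equil      0.05764     0.7275     0.4108
  solve Keq expr → x = 0.1226; check Q = 466.5
Then remove 0.007194 M of X.
Step 2:
                   X          M          C
  Initial    0.05044     0.7275     0.4108
  Change    0.006555   -0.00437   -0.00437
  Equil        0.057     0.7231     0.4064
  solve Keq expr → x = -0.002185; check Q = 466.5

[X]_eq = 0.057 M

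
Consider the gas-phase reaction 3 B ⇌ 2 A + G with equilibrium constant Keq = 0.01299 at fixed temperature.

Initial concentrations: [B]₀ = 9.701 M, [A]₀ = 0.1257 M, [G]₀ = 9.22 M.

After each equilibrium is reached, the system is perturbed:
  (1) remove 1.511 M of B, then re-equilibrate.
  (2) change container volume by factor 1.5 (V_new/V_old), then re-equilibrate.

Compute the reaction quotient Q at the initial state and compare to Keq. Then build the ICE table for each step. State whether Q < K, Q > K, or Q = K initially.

Q₀ = 1.5957e-04 vs Keq = 0.01299 ⇒ Q<K, forward
Step 1:
                   B          A          G
  Initial      9.701     0.1257       9.22
  Change      -1.182     0.7882     0.3941
  Equil        8.519     0.9139      9.614
  solve Keq expr → x = 0.3941; check Q = 0.01299
Then remove 1.511 M of B.
Step 2:
                   B          A          G
  Initial      7.008     0.9139      9.614
  Change      0.2807    -0.1871   -0.09356
  Equil        7.288     0.7268      9.521
  solve Keq expr → x = -0.09356; check Q = 0.01299
Then change container volume by factor 1.5 (V_new/V_old).
Step 3:
                   B          A          G
  Initial      4.859     0.4845      6.347
  Change           0          0          0
  Equil        4.859     0.4845      6.347
  solve Keq expr → x = 0; check Q = 0.01299

Q₀ = 1.5957e-04; Q < K (proceeds forward)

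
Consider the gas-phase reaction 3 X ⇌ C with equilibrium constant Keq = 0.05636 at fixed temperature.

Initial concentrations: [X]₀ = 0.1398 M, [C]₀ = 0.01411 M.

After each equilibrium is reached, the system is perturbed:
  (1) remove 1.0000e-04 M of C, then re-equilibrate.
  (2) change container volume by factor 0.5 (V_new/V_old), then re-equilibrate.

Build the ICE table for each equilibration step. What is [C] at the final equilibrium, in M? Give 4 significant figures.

Q₀ = 5.164 vs Keq = 0.05636 ⇒ Q>K, reverse
Step 1:
                   X          C
  I           0.1398    0.01411
  C          0.04133   -0.01378
  E           0.1811 3.3489e-04
  solve Keq expr → x = -0.01378; check Q = 0.05636
Then remove 1.0000e-04 M of C.
Step 2:
                   X          C
  I           0.1811 2.3489e-04
  C       -2.9510e-04 9.8366e-05
  E           0.1808 3.3326e-04
  solve Keq expr → x = 9.8366e-05; check Q = 0.05636
Then change container volume by factor 0.5 (V_new/V_old).
Step 3:
                   X          C
  I           0.3617 6.6652e-04
  C        -0.005631   0.001877
  E            0.356   0.002543
  solve Keq expr → x = 0.001877; check Q = 0.05636

[C]_eq = 0.002543 M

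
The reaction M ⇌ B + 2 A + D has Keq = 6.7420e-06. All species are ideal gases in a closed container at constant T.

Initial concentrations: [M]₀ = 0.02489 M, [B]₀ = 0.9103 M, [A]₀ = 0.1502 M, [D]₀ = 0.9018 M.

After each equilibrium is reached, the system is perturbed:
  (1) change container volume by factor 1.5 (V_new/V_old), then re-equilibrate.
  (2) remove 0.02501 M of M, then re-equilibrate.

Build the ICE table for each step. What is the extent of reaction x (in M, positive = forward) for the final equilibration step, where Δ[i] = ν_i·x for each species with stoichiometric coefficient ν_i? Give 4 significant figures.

Q₀ = 0.7441 vs Keq = 6.7420e-06 ⇒ Q>K, reverse
Step 1:
                    M           B           A           D
  init        0.02489      0.9103      0.1502      0.9018
  Δ           0.07461    -0.07461     -0.1492    -0.07461
  eq           0.0995      0.8357  9.8509e-04      0.8272
  solve Keq expr → x = -0.07461; check Q = 6.7420e-06
Then change container volume by factor 1.5 (V_new/V_old).
Step 2:
                    M           B           A           D
  init        0.06633      0.5571  6.5672e-04      0.5515
  Δ       -2.7334e-04  2.7334e-04  5.4667e-04  2.7334e-04
  eq          0.06606      0.5574    0.001203      0.5517
  solve Keq expr → x = 2.7334e-04; check Q = 6.7420e-06
Then remove 0.02501 M of M.
Step 3:
                    M           B           A           D
  init        0.04105      0.5574    0.001203      0.5517
  Δ        1.2655e-04 -1.2655e-04 -2.5310e-04 -1.2655e-04
  eq          0.04117      0.5573  9.5030e-04      0.5516
  solve Keq expr → x = -1.2655e-04; check Q = 6.7420e-06

x = -1.2655e-04 M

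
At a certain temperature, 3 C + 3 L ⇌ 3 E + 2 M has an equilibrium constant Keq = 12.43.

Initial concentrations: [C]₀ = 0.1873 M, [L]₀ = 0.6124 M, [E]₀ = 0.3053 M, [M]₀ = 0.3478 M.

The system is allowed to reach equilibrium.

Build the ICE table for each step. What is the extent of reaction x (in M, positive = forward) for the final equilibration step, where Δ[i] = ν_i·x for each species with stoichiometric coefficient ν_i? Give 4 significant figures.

Q₀ = 2.281 vs Keq = 12.43 ⇒ Q<K, forward
Step 1:
                  C         L         E         M
  Initial    0.1873    0.6124    0.3053    0.3478
  Change   -0.04667  -0.04667   0.04667   0.03111
  Equil      0.1406    0.5657     0.352    0.3789
  solve Keq expr → x = 0.01556; check Q = 12.43

x = 0.01556 M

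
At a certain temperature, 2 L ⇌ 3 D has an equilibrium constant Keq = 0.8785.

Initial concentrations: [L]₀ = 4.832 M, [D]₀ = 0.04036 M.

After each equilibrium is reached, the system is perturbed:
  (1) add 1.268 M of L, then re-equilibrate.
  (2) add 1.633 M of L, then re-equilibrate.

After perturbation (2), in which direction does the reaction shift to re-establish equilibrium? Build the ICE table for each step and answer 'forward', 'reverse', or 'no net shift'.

Direction: forward

Q₀ = 2.8158e-06 vs Keq = 0.8785 ⇒ Q<K, forward
Step 1:
                  L         D
  I           4.832   0.04036
  C           -1.42      2.13
  E           3.412     2.171
  solve Keq expr → x = 0.7101; check Q = 0.8785
Then add 1.268 M of L.
Step 2:
                  L         D
  I            4.68     2.171
  C           -0.27     0.405
  E            4.41     2.576
  solve Keq expr → x = 0.135; check Q = 0.8785
Then add 1.633 M of L.
Step 3:
                  L         D
  I           6.043     2.576
  C         -0.3247     0.487
  E           5.718     3.063
  solve Keq expr → x = 0.1623; check Q = 0.8785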